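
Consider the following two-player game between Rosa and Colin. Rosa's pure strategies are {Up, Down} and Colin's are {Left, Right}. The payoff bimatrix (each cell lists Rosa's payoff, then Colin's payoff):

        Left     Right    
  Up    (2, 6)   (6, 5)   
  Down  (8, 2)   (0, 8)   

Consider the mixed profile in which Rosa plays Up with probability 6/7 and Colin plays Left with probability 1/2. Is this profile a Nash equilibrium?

Check Colin's indifference given Rosa's mix p = 6/7:
  payoff from Left = 38/7; payoff from Right = 38/7 — equal.
Check Rosa's indifference given Colin's mix q = 1/2:
  payoff from Up = 4; payoff from Down = 4 — equal.
Both players are indifferent, so neither can profitably deviate.

Yes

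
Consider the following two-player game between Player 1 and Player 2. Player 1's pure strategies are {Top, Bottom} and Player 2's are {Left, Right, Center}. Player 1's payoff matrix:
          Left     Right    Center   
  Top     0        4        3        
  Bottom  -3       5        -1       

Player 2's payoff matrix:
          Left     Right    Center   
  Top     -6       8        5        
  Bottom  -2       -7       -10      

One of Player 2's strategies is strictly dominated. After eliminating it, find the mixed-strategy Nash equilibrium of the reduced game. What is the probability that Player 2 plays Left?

Player 2's strategy Center is strictly dominated by Right: 8 > 5 and -7 > -10. Eliminate Center.
Player 2's mix must leave Player 1 indifferent between Top and Bottom.
  Player 1's expected payoff from Top: q·0 + (1−q)·4 = -4q + 4
  Player 1's expected payoff from Bottom: q·(-3) + (1−q)·5 = -8q + 5
  -4q + 4 = -8q + 5  ⇒  4q = 1  ⇒  q = 1/4.

q = 1/4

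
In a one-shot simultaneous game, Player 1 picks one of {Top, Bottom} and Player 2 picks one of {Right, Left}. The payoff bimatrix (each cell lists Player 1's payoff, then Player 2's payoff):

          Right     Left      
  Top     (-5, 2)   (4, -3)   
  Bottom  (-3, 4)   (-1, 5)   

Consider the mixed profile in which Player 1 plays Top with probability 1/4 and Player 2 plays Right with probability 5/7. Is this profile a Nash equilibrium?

Given Player 1's mix p = 1/4, Player 2's payoff from Right is 7/2 but from Left is 3. Player 2 strictly prefers Right, so Player 2 would not mix.
So the proposed profile is not a Nash equilibrium.

No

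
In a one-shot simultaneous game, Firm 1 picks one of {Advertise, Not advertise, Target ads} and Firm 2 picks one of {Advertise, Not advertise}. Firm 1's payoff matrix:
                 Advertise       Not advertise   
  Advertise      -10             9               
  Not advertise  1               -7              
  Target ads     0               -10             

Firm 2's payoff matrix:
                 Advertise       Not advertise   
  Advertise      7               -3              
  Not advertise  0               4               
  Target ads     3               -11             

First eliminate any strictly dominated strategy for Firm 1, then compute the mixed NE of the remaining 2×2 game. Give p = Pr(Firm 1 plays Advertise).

Firm 1's strategy Target ads is strictly dominated by Not advertise: 1 > 0 and -7 > -10. Eliminate Target ads.
For Firm 2 to be willing to mix, Firm 2 must be indifferent between Advertise and Not advertise, which pins down Firm 1's mix.
  Firm 2's payoff from Advertise: p·7 + (1−p)·0 = 7p
  Firm 2's payoff from Not advertise: p·(-3) + (1−p)·4 = -7p + 4
  7p = -7p + 4  ⇒  14p = 4  ⇒  p = 2/7.

p = 2/7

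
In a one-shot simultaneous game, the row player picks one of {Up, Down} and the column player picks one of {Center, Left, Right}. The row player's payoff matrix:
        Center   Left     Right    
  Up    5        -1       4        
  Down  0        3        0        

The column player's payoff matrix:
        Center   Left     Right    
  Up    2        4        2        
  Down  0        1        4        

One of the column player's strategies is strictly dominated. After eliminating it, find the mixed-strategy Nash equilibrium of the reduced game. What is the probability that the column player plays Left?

The column player's strategy Center is strictly dominated by Left: 4 > 2 and 1 > 0. Eliminate Center.
For the row player to be willing to mix, the row player must be indifferent between Up and Down, which pins down the column player's mix.
  the row player's expected payoff from Up: q·(-1) + (1−q)·4 = -5q + 4
  the row player's expected payoff from Down: q·3 + (1−q)·0 = 3q
  -5q + 4 = 3q  ⇒  -8q = -4  ⇒  q = 1/2.

q = 1/2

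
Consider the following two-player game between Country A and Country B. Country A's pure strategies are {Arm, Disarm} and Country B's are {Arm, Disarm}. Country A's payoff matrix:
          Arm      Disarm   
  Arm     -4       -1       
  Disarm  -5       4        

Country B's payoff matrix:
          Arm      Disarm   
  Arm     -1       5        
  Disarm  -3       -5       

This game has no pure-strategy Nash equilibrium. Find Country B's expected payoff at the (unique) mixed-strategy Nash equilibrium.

-5/2

For Country B to be willing to mix, Country B must be indifferent between Arm and Disarm, which pins down Country A's mix.
  Country B's payoff to Arm: p·(-1) + (1−p)·(-3) = 2p - 3
  Country B's payoff to Disarm: p·5 + (1−p)·(-5) = 10p - 5
  2p - 3 = 10p - 5  ⇒  -8p = -2  ⇒  p = 1/4.
At equilibrium Country B is indifferent across columns, so Country B's payoff equals the payoff from Arm: (1/4)·(-1) + (3/4)·(-3) = -5/2.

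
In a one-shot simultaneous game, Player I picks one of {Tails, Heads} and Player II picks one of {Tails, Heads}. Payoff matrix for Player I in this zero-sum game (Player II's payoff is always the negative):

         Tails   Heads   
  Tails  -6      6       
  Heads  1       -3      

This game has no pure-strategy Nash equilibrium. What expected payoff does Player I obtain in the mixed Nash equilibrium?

Player I's indifference between Tails and Heads determines Player II's mixing probability q:
  Player I's payoff to Tails: q·(-6) + (1−q)·6 = -12q + 6
  Player I's payoff to Heads: q·1 + (1−q)·(-3) = 4q - 3
  -12q + 6 = 4q - 3  ⇒  -16q = -9  ⇒  q = 9/16.
At equilibrium Player I is indifferent across rows, so Player I's payoff equals the payoff from Tails: (9/16)·(-6) + (7/16)·6 = -3/4.

-3/4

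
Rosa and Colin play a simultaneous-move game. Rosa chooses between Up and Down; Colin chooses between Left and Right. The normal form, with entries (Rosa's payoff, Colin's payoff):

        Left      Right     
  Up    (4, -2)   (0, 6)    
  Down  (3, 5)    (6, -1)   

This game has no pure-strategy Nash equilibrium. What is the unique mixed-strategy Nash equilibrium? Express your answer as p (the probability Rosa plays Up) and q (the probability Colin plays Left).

p = 3/7, q = 6/7

Colin's indifference between Left and Right determines Rosa's mixing probability p:
  Colin's payoff from Left: p·(-2) + (1−p)·5 = -7p + 5
  Colin's payoff from Right: p·6 + (1−p)·(-1) = 7p - 1
  -7p + 5 = 7p - 1  ⇒  -14p = -6  ⇒  p = 3/7.
Colin's mix must leave Rosa indifferent between Up and Down.
  Rosa's expected payoff from Up: q·4 + (1−q)·0 = 4q
  Rosa's expected payoff from Down: q·3 + (1−q)·6 = -3q + 6
  4q = -3q + 6  ⇒  7q = 6  ⇒  q = 6/7.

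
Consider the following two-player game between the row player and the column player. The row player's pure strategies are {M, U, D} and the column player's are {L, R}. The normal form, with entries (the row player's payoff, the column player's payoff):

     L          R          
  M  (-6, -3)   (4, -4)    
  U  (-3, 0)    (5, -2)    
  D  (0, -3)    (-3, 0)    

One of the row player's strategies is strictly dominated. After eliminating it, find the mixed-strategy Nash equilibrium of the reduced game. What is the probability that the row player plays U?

p = 3/5

The row player's strategy M is strictly dominated by U: -3 > -6 and 5 > 4. Eliminate M.
The row player's mix must leave the column player indifferent between L and R.
  the column player's expected payoff from L: p·0 + (1−p)·(-3) = 3p - 3
  the column player's expected payoff from R: p·(-2) + (1−p)·0 = -2p
  3p - 3 = -2p  ⇒  5p = 3  ⇒  p = 3/5.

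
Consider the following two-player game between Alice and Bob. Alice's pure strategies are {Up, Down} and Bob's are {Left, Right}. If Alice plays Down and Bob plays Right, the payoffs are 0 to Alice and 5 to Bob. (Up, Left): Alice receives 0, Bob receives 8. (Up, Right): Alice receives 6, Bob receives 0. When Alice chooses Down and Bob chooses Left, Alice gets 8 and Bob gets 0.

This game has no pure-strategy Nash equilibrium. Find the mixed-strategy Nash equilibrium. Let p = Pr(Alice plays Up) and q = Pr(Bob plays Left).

p = 5/13, q = 3/7

Bob's indifference between Left and Right determines Alice's mixing probability p:
  Bob's payoff from Left: p·8 + (1−p)·0 = 8p
  Bob's payoff from Right: p·0 + (1−p)·5 = -5p + 5
  8p = -5p + 5  ⇒  13p = 5  ⇒  p = 5/13.
For Alice to be willing to mix, Alice must be indifferent between Up and Down, which pins down Bob's mix.
  Alice's payoff to Up: q·0 + (1−q)·6 = -6q + 6
  Alice's payoff to Down: q·8 + (1−q)·0 = 8q
  -6q + 6 = 8q  ⇒  -14q = -6  ⇒  q = 3/7.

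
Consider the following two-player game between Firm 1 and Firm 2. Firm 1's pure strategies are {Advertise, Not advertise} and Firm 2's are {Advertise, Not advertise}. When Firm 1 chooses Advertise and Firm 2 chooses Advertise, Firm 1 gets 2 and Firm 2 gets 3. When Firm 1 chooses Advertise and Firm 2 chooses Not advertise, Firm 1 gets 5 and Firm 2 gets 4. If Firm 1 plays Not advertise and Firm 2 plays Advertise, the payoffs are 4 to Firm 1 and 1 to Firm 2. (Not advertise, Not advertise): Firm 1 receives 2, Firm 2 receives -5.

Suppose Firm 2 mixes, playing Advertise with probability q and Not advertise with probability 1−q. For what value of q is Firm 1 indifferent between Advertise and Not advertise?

q = 3/5

Firm 1's indifference between Advertise and Not advertise determines Firm 2's mixing probability q:
  Firm 1's expected payoff from Advertise: q·2 + (1−q)·5 = -3q + 5
  Firm 1's expected payoff from Not advertise: q·4 + (1−q)·2 = 2q + 2
  -3q + 5 = 2q + 2  ⇒  -5q = -3  ⇒  q = 3/5.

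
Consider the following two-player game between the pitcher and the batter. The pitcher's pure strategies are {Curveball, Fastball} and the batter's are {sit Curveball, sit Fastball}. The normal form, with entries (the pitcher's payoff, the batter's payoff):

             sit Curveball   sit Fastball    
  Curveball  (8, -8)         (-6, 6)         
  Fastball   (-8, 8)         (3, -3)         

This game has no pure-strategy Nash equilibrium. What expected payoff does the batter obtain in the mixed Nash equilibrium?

24/25

For the batter to be willing to mix, the batter must be indifferent between sit Curveball and sit Fastball, which pins down the pitcher's mix.
  the batter's payoff from sit Curveball: p·(-8) + (1−p)·8 = -16p + 8
  the batter's payoff from sit Fastball: p·6 + (1−p)·(-3) = 9p - 3
  -16p + 8 = 9p - 3  ⇒  -25p = -11  ⇒  p = 11/25.
At equilibrium the batter is indifferent across columns, so the batter's payoff equals the payoff from sit Curveball: (11/25)·(-8) + (14/25)·8 = 24/25.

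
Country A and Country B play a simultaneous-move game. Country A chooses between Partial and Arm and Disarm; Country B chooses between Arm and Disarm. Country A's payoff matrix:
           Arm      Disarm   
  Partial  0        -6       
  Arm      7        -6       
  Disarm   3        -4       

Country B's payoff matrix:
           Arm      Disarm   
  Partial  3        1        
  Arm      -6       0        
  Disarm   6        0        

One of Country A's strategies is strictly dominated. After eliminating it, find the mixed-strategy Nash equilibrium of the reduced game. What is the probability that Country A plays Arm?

Country A's strategy Partial is strictly dominated by Disarm: 3 > 0 and -4 > -6. Eliminate Partial.
Set Country B's expected payoff from Arm equal to that from Disarm:
  Country B's payoff from Arm: p·(-6) + (1−p)·6 = -12p + 6
  Country B's payoff from Disarm: p·0 + (1−p)·0 = 0
  -12p + 6 = 0  ⇒  -12p = -6  ⇒  p = 1/2.

p = 1/2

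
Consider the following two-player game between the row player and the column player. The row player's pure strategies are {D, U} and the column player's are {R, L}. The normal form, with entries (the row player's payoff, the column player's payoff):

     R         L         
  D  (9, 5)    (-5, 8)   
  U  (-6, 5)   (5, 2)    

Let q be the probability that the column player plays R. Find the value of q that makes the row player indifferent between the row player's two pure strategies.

For the row player to be willing to mix, the row player must be indifferent between D and U, which pins down the column player's mix.
  the row player's expected payoff from D: q·9 + (1−q)·(-5) = 14q - 5
  the row player's expected payoff from U: q·(-6) + (1−q)·5 = -11q + 5
  14q - 5 = -11q + 5  ⇒  25q = 10  ⇒  q = 2/5.

q = 2/5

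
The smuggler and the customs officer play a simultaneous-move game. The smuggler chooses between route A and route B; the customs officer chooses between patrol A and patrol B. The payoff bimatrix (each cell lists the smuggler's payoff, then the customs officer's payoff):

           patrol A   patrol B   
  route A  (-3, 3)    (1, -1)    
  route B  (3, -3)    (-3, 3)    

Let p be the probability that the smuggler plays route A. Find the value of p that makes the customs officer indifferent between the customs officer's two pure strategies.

p = 3/5

For the customs officer to be willing to mix, the customs officer must be indifferent between patrol A and patrol B, which pins down the smuggler's mix.
  the customs officer's payoff from patrol A: p·3 + (1−p)·(-3) = 6p - 3
  the customs officer's payoff from patrol B: p·(-1) + (1−p)·3 = -4p + 3
  6p - 3 = -4p + 3  ⇒  10p = 6  ⇒  p = 3/5.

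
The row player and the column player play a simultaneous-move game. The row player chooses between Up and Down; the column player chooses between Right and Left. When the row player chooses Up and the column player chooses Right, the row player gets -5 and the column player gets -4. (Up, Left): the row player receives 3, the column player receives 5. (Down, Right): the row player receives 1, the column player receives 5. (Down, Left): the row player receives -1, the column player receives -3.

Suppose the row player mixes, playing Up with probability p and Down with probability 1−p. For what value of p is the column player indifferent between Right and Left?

p = 8/17

The column player's indifference between Right and Left determines the row player's mixing probability p:
  the column player's expected payoff from Right: p·(-4) + (1−p)·5 = -9p + 5
  the column player's expected payoff from Left: p·5 + (1−p)·(-3) = 8p - 3
  -9p + 5 = 8p - 3  ⇒  -17p = -8  ⇒  p = 8/17.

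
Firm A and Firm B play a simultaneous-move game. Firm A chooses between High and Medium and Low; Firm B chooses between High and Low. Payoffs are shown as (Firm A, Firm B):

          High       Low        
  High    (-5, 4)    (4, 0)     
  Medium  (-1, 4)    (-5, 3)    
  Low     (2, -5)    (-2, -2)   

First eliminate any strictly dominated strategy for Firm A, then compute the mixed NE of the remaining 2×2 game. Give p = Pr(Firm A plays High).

p = 3/7

Firm A's strategy Medium is strictly dominated by Low: 2 > -1 and -2 > -5. Eliminate Medium.
For Firm B to be willing to mix, Firm B must be indifferent between High and Low, which pins down Firm A's mix.
  Firm B's payoff from High: p·4 + (1−p)·(-5) = 9p - 5
  Firm B's payoff from Low: p·0 + (1−p)·(-2) = 2p - 2
  9p - 5 = 2p - 2  ⇒  7p = 3  ⇒  p = 3/7.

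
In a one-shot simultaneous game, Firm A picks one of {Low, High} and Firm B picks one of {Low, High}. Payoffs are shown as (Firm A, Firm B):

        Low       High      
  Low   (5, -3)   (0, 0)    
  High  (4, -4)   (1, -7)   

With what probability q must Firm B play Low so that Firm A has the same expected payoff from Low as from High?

q = 1/2

Set Firm A's expected payoff from Low equal to that from High:
  Firm A's payoff from Low: q·5 + (1−q)·0 = 5q
  Firm A's payoff from High: q·4 + (1−q)·1 = 3q + 1
  5q = 3q + 1  ⇒  2q = 1  ⇒  q = 1/2.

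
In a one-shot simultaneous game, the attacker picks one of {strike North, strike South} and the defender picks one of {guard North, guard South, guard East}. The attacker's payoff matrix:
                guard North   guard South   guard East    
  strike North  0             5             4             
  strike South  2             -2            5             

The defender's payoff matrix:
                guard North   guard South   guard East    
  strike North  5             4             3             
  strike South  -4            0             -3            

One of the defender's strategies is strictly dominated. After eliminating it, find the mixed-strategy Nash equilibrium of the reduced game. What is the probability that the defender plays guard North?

The defender's strategy guard East is strictly dominated by guard South: 4 > 3 and 0 > -3. Eliminate guard East.
For the attacker to be willing to mix, the attacker must be indifferent between strike North and strike South, which pins down the defender's mix.
  the attacker's payoff from strike North: q·0 + (1−q)·5 = -5q + 5
  the attacker's payoff from strike South: q·2 + (1−q)·(-2) = 4q - 2
  -5q + 5 = 4q - 2  ⇒  -9q = -7  ⇒  q = 7/9.

q = 7/9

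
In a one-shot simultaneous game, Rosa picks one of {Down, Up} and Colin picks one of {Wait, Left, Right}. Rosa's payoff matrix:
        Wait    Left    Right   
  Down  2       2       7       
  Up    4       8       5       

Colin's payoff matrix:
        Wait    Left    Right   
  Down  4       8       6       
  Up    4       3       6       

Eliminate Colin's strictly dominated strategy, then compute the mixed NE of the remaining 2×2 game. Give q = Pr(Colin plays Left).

q = 1/4

Colin's strategy Wait is strictly dominated by Right: 6 > 4 and 6 > 4. Eliminate Wait.
Rosa's indifference between Down and Up determines Colin's mixing probability q:
  Rosa's payoff to Down: q·2 + (1−q)·7 = -5q + 7
  Rosa's payoff to Up: q·8 + (1−q)·5 = 3q + 5
  -5q + 7 = 3q + 5  ⇒  -8q = -2  ⇒  q = 1/4.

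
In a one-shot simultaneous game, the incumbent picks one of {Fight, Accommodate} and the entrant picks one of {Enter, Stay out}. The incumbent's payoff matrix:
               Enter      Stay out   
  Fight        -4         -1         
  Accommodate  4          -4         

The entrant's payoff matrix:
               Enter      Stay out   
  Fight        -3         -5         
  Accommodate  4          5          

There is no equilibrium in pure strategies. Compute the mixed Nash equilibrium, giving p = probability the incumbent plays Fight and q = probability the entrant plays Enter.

The entrant's indifference between Enter and Stay out determines the incumbent's mixing probability p:
  the entrant's payoff from Enter: p·(-3) + (1−p)·4 = -7p + 4
  the entrant's payoff from Stay out: p·(-5) + (1−p)·5 = -10p + 5
  -7p + 4 = -10p + 5  ⇒  3p = 1  ⇒  p = 1/3.
For the incumbent to be willing to mix, the incumbent must be indifferent between Fight and Accommodate, which pins down the entrant's mix.
  the incumbent's expected payoff from Fight: q·(-4) + (1−q)·(-1) = -3q - 1
  the incumbent's expected payoff from Accommodate: q·4 + (1−q)·(-4) = 8q - 4
  -3q - 1 = 8q - 4  ⇒  -11q = -3  ⇒  q = 3/11.

p = 1/3, q = 3/11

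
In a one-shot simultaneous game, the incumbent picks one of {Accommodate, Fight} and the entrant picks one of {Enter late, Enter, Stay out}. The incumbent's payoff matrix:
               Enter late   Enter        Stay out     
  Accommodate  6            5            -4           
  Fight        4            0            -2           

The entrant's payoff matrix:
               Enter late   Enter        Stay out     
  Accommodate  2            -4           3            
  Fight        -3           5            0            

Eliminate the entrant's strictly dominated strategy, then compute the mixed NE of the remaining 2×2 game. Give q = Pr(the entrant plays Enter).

The entrant's strategy Enter late is strictly dominated by Stay out: 3 > 2 and 0 > -3. Eliminate Enter late.
The entrant's mix must leave the incumbent indifferent between Accommodate and Fight.
  the incumbent's expected payoff from Accommodate: q·5 + (1−q)·(-4) = 9q - 4
  the incumbent's expected payoff from Fight: q·0 + (1−q)·(-2) = 2q - 2
  9q - 4 = 2q - 2  ⇒  7q = 2  ⇒  q = 2/7.

q = 2/7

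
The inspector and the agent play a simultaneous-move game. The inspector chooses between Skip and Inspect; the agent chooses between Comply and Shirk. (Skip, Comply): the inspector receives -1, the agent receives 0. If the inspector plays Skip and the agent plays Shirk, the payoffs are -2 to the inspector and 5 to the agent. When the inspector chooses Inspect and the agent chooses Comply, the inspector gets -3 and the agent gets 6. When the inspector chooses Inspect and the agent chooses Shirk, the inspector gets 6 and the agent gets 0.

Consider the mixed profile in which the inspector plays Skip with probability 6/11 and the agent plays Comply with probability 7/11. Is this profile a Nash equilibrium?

No

Given the agent's mix q = 7/11, the inspector's payoff from Skip is -15/11 but from Inspect is 3/11. The inspector strictly prefers Inspect, so the inspector would not mix.
So the proposed profile is not a Nash equilibrium.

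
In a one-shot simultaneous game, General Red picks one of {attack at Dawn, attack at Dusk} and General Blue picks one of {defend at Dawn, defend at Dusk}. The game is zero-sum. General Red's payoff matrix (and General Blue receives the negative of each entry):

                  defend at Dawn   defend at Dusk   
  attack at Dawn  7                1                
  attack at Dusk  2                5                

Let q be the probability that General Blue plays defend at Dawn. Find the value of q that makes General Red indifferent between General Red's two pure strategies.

q = 4/9

General Red's indifference between attack at Dawn and attack at Dusk determines General Blue's mixing probability q:
  General Red's expected payoff from attack at Dawn: q·7 + (1−q)·1 = 6q + 1
  General Red's expected payoff from attack at Dusk: q·2 + (1−q)·5 = -3q + 5
  6q + 1 = -3q + 5  ⇒  9q = 4  ⇒  q = 4/9.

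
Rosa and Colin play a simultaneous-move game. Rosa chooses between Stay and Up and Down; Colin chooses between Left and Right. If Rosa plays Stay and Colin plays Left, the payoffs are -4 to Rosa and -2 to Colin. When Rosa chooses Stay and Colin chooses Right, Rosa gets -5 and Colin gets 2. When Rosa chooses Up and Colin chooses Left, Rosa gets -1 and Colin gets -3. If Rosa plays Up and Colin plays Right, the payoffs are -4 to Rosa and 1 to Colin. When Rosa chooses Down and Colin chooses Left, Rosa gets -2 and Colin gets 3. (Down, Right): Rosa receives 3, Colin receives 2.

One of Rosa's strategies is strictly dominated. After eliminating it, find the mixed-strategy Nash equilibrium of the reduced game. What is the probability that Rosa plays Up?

p = 1/5

Rosa's strategy Stay is strictly dominated by Up: -1 > -4 and -4 > -5. Eliminate Stay.
In a mixed equilibrium Colin is indifferent between Left and Right; this condition fixes p.
  Colin's payoff from Left: p·(-3) + (1−p)·3 = -6p + 3
  Colin's payoff from Right: p·1 + (1−p)·2 = -p + 2
  -6p + 3 = -p + 2  ⇒  -5p = -1  ⇒  p = 1/5.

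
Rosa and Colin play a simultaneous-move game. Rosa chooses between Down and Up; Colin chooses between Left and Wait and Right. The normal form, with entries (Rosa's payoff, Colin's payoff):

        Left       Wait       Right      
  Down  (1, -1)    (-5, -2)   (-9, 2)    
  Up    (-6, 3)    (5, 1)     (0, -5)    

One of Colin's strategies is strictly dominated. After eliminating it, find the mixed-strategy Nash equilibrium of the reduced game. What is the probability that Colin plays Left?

q = 9/16

Colin's strategy Wait is strictly dominated by Left: -1 > -2 and 3 > 1. Eliminate Wait.
For Rosa to be willing to mix, Rosa must be indifferent between Down and Up, which pins down Colin's mix.
  Rosa's payoff from Down: q·1 + (1−q)·(-9) = 10q - 9
  Rosa's payoff from Up: q·(-6) + (1−q)·0 = -6q
  10q - 9 = -6q  ⇒  16q = 9  ⇒  q = 9/16.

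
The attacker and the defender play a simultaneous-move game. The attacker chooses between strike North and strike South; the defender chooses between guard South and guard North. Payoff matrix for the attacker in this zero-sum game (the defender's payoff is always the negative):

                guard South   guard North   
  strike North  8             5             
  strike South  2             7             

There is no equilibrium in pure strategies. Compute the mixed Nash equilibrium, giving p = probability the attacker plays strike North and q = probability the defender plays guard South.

p = 5/8, q = 1/4

The defender's indifference between guard South and guard North determines the attacker's mixing probability p:
  the defender's payoff to guard South: p·(-8) + (1−p)·(-2) = -6p - 2
  the defender's payoff to guard North: p·(-5) + (1−p)·(-7) = 2p - 7
  -6p - 2 = 2p - 7  ⇒  -8p = -5  ⇒  p = 5/8.
In a mixed equilibrium the attacker is indifferent between strike North and strike South; this condition fixes q.
  the attacker's payoff from strike North: q·8 + (1−q)·5 = 3q + 5
  the attacker's payoff from strike South: q·2 + (1−q)·7 = -5q + 7
  3q + 5 = -5q + 7  ⇒  8q = 2  ⇒  q = 1/4.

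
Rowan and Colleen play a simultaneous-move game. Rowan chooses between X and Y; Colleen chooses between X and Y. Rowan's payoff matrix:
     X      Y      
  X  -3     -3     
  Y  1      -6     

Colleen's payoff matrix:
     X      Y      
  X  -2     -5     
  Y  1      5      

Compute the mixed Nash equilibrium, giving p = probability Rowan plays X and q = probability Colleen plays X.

Set Colleen's expected payoff from X equal to that from Y:
  Colleen's expected payoff from X: p·(-2) + (1−p)·1 = -3p + 1
  Colleen's expected payoff from Y: p·(-5) + (1−p)·5 = -10p + 5
  -3p + 1 = -10p + 5  ⇒  7p = 4  ⇒  p = 4/7.
Rowan's indifference between X and Y determines Colleen's mixing probability q:
  Rowan's payoff to X: q·(-3) + (1−q)·(-3) = -3
  Rowan's payoff to Y: q·1 + (1−q)·(-6) = 7q - 6
  -3 = 7q - 6  ⇒  -7q = -3  ⇒  q = 3/7.

p = 4/7, q = 3/7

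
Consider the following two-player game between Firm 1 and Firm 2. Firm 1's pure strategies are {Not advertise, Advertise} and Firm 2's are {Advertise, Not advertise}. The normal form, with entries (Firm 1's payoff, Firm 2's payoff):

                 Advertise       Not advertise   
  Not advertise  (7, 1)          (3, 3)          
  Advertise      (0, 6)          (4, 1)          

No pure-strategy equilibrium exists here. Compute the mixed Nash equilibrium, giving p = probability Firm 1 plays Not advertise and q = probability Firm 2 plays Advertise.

Firm 1's mix must leave Firm 2 indifferent between Advertise and Not advertise.
  Firm 2's payoff to Advertise: p·1 + (1−p)·6 = -5p + 6
  Firm 2's payoff to Not advertise: p·3 + (1−p)·1 = 2p + 1
  -5p + 6 = 2p + 1  ⇒  -7p = -5  ⇒  p = 5/7.
For Firm 1 to be willing to mix, Firm 1 must be indifferent between Not advertise and Advertise, which pins down Firm 2's mix.
  Firm 1's payoff to Not advertise: q·7 + (1−q)·3 = 4q + 3
  Firm 1's payoff to Advertise: q·0 + (1−q)·4 = -4q + 4
  4q + 3 = -4q + 4  ⇒  8q = 1  ⇒  q = 1/8.

p = 5/7, q = 1/8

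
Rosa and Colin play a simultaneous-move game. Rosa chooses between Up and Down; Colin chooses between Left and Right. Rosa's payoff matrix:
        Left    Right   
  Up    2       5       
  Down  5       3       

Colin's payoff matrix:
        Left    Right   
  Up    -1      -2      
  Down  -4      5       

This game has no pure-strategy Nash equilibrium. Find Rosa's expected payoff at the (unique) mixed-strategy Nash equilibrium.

For Rosa to be willing to mix, Rosa must be indifferent between Up and Down, which pins down Colin's mix.
  Rosa's payoff from Up: q·2 + (1−q)·5 = -3q + 5
  Rosa's payoff from Down: q·5 + (1−q)·3 = 2q + 3
  -3q + 5 = 2q + 3  ⇒  -5q = -2  ⇒  q = 2/5.
At equilibrium Rosa is indifferent across rows, so Rosa's payoff equals the payoff from Up: (2/5)·2 + (3/5)·5 = 19/5.

19/5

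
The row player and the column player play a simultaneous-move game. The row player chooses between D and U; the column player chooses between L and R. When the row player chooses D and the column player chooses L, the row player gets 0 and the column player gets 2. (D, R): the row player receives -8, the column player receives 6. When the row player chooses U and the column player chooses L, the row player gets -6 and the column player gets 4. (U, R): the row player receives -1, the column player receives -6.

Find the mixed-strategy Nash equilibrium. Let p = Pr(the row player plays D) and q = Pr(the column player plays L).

Set the column player's expected payoff from L equal to that from R:
  the column player's payoff to L: p·2 + (1−p)·4 = -2p + 4
  the column player's payoff to R: p·6 + (1−p)·(-6) = 12p - 6
  -2p + 4 = 12p - 6  ⇒  -14p = -10  ⇒  p = 5/7.
The column player's mix must leave the row player indifferent between D and U.
  the row player's payoff from D: q·0 + (1−q)·(-8) = 8q - 8
  the row player's payoff from U: q·(-6) + (1−q)·(-1) = -5q - 1
  8q - 8 = -5q - 1  ⇒  13q = 7  ⇒  q = 7/13.

p = 5/7, q = 7/13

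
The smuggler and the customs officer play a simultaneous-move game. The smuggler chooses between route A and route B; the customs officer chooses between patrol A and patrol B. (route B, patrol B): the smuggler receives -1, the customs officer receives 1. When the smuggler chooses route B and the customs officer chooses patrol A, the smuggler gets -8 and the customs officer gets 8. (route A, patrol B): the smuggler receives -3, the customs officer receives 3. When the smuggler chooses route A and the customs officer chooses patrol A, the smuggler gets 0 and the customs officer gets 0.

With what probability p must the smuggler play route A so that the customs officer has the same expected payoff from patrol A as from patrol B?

Set the customs officer's expected payoff from patrol A equal to that from patrol B:
  the customs officer's expected payoff from patrol A: p·0 + (1−p)·8 = -8p + 8
  the customs officer's expected payoff from patrol B: p·3 + (1−p)·1 = 2p + 1
  -8p + 8 = 2p + 1  ⇒  -10p = -7  ⇒  p = 7/10.

p = 7/10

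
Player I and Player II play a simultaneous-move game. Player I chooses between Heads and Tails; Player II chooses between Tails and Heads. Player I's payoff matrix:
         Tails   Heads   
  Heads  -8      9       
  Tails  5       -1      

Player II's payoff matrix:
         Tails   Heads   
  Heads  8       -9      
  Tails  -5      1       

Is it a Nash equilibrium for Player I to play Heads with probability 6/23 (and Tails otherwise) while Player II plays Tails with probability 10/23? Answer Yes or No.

Check Player II's indifference given Player I's mix p = 6/23:
  payoff from Tails = -37/23; payoff from Heads = -37/23 — equal.
Check Player I's indifference given Player II's mix q = 10/23:
  payoff from Heads = 37/23; payoff from Tails = 37/23 — equal.
Both players are indifferent, so neither can profitably deviate.

Yes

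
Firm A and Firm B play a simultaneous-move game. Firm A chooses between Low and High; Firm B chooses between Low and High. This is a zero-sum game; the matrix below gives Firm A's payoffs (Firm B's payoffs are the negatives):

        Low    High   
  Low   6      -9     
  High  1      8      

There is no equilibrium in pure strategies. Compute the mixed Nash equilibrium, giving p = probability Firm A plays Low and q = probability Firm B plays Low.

p = 7/22, q = 17/22

In a mixed equilibrium Firm B is indifferent between Low and High; this condition fixes p.
  Firm B's expected payoff from Low: p·(-6) + (1−p)·(-1) = -5p - 1
  Firm B's expected payoff from High: p·9 + (1−p)·(-8) = 17p - 8
  -5p - 1 = 17p - 8  ⇒  -22p = -7  ⇒  p = 7/22.
Firm B's mix must leave Firm A indifferent between Low and High.
  Firm A's payoff to Low: q·6 + (1−q)·(-9) = 15q - 9
  Firm A's payoff to High: q·1 + (1−q)·8 = -7q + 8
  15q - 9 = -7q + 8  ⇒  22q = 17  ⇒  q = 17/22.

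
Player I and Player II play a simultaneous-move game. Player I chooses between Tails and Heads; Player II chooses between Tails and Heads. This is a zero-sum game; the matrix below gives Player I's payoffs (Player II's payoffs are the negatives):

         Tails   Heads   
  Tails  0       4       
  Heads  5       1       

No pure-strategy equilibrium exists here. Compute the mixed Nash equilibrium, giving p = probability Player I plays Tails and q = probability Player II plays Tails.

In a mixed equilibrium Player II is indifferent between Tails and Heads; this condition fixes p.
  Player II's expected payoff from Tails: p·0 + (1−p)·(-5) = 5p - 5
  Player II's expected payoff from Heads: p·(-4) + (1−p)·(-1) = -3p - 1
  5p - 5 = -3p - 1  ⇒  8p = 4  ⇒  p = 1/2.
Player II's mix must leave Player I indifferent between Tails and Heads.
  Player I's expected payoff from Tails: q·0 + (1−q)·4 = -4q + 4
  Player I's expected payoff from Heads: q·5 + (1−q)·1 = 4q + 1
  -4q + 4 = 4q + 1  ⇒  -8q = -3  ⇒  q = 3/8.

p = 1/2, q = 3/8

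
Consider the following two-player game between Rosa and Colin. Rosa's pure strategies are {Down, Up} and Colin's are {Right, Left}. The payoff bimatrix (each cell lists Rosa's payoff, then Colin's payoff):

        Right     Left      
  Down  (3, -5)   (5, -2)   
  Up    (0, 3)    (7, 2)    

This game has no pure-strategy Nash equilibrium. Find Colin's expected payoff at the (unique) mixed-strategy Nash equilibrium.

1

In a mixed equilibrium Colin is indifferent between Right and Left; this condition fixes p.
  Colin's expected payoff from Right: p·(-5) + (1−p)·3 = -8p + 3
  Colin's expected payoff from Left: p·(-2) + (1−p)·2 = -4p + 2
  -8p + 3 = -4p + 2  ⇒  -4p = -1  ⇒  p = 1/4.
At equilibrium Colin is indifferent across columns, so Colin's payoff equals the payoff from Right: (1/4)·(-5) + (3/4)·3 = 1.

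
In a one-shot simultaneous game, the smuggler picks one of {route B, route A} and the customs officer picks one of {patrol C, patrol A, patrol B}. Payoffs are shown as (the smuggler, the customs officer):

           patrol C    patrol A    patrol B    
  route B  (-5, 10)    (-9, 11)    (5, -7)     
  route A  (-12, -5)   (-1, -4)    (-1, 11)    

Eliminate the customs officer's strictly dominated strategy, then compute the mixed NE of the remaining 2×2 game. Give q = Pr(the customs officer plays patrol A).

q = 3/7

The customs officer's strategy patrol C is strictly dominated by patrol A: 11 > 10 and -4 > -5. Eliminate patrol C.
The customs officer's mix must leave the smuggler indifferent between route B and route A.
  the smuggler's payoff to route B: q·(-9) + (1−q)·5 = -14q + 5
  the smuggler's payoff to route A: q·(-1) + (1−q)·(-1) = -1
  -14q + 5 = -1  ⇒  -14q = -6  ⇒  q = 3/7.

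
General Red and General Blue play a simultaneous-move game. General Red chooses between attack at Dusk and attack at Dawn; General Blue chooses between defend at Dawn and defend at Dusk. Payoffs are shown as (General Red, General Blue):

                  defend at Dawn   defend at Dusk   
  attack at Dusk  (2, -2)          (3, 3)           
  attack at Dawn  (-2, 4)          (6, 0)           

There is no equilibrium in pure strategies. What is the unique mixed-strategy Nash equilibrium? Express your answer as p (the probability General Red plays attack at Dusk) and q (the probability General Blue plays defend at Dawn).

p = 4/9, q = 3/7

For General Blue to be willing to mix, General Blue must be indifferent between defend at Dawn and defend at Dusk, which pins down General Red's mix.
  General Blue's payoff from defend at Dawn: p·(-2) + (1−p)·4 = -6p + 4
  General Blue's payoff from defend at Dusk: p·3 + (1−p)·0 = 3p
  -6p + 4 = 3p  ⇒  -9p = -4  ⇒  p = 4/9.
For General Red to be willing to mix, General Red must be indifferent between attack at Dusk and attack at Dawn, which pins down General Blue's mix.
  General Red's payoff to attack at Dusk: q·2 + (1−q)·3 = -q + 3
  General Red's payoff to attack at Dawn: q·(-2) + (1−q)·6 = -8q + 6
  -q + 3 = -8q + 6  ⇒  7q = 3  ⇒  q = 3/7.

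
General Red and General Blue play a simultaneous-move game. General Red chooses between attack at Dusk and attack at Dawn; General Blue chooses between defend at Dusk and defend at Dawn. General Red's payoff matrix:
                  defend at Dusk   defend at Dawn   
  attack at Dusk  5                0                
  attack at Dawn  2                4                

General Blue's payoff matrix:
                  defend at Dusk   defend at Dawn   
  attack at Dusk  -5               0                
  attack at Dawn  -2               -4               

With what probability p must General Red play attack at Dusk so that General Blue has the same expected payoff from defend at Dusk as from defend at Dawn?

p = 2/7

General Red's mix must leave General Blue indifferent between defend at Dusk and defend at Dawn.
  General Blue's expected payoff from defend at Dusk: p·(-5) + (1−p)·(-2) = -3p - 2
  General Blue's expected payoff from defend at Dawn: p·0 + (1−p)·(-4) = 4p - 4
  -3p - 2 = 4p - 4  ⇒  -7p = -2  ⇒  p = 2/7.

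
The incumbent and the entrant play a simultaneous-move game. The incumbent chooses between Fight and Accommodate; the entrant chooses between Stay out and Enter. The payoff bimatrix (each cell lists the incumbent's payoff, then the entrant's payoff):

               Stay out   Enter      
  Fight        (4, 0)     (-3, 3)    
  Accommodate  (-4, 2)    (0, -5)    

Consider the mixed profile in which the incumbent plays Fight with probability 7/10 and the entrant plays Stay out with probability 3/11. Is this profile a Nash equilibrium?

Yes

Check the entrant's indifference given the incumbent's mix p = 7/10:
  payoff from Stay out = 3/5; payoff from Enter = 3/5 — equal.
Check the incumbent's indifference given the entrant's mix q = 3/11:
  payoff from Fight = -12/11; payoff from Accommodate = -12/11 — equal.
Both players are indifferent, so neither can profitably deviate.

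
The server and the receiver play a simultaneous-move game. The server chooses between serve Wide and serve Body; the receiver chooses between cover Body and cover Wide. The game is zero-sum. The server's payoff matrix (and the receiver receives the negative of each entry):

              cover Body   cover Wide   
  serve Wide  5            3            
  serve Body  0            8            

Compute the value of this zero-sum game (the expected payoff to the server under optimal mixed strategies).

v = 4

The server's indifference between serve Wide and serve Body determines the receiver's mixing probability q:
  the server's payoff from serve Wide: q·5 + (1−q)·3 = 2q + 3
  the server's payoff from serve Body: q·0 + (1−q)·8 = -8q + 8
  2q + 3 = -8q + 8  ⇒  10q = 5  ⇒  q = 1/2.
The value is the server's expected payoff against this mix (using serve Wide): (1/2)·5 + (1/2)·3 = 4.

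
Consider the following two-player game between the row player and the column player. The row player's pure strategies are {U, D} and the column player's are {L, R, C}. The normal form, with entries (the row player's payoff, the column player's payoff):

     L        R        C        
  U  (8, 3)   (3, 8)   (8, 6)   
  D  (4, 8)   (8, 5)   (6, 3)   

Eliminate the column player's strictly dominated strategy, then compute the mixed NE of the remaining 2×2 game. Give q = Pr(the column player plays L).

q = 5/9

The column player's strategy C is strictly dominated by R: 8 > 6 and 5 > 3. Eliminate C.
In a mixed equilibrium the row player is indifferent between U and D; this condition fixes q.
  the row player's expected payoff from U: q·8 + (1−q)·3 = 5q + 3
  the row player's expected payoff from D: q·4 + (1−q)·8 = -4q + 8
  5q + 3 = -4q + 8  ⇒  9q = 5  ⇒  q = 5/9.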